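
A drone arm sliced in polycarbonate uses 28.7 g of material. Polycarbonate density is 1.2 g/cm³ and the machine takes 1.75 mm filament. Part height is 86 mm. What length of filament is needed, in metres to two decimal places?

9.94 m

Volume = 28.7 g / 1.2 g·cm⁻³ = 23.9167 cm³ = 23916.7 mm³.
A = π r² = π × 0.875² = 2.4053 mm².
Length = 23916.7 / 2.4053 = 9943.33 mm = 9.94 m.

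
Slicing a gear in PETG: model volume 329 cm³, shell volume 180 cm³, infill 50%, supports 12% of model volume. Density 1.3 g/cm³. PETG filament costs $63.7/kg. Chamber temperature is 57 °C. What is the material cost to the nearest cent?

Volume inside the shell: 329 − 180 → 149 cm³.
Infill volume: 0.50 × 149 → 74.5 cm³.
Support = 0.12 × 329 = 39.48 cm³.
Total extruded = 180 + 74.5 + 39.48, so 293.98 cm³.
Mass = 293.98 × 1.3, so 382.174 g.
Cost = 382.174 g / 1000 × $63.7/kg = $24.34.

$24.34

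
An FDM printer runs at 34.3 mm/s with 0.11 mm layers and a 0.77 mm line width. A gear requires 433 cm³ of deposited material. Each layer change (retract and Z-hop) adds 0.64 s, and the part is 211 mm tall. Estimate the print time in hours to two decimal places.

Bead cross-section: 0.11 × 0.77 → 0.0847 mm².
Path length: 433000 mm³ / 0.0847 mm² → 5112160.6 mm.
Print-move time = 5112160.6 / 34.3, so 149042.6 s.
Layer count = ceil(211 / 0.11) = 1919.
Layer-change overhead: 1919 × 0.64 → 1228.16 s.
Altogether 149042.6 + 1228.16 = 150270.76 s, i.e. 41.74 hours.

41.74 hours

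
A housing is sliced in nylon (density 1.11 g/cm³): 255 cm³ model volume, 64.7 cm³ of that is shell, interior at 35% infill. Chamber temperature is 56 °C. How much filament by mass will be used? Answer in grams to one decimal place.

145.7 g

Interior volume = 255 − 64.7 = 190.3 cm³.
Deposited infill = 0.35 × 190.3 = 66.605 cm³.
Deposited volume: 64.7 + 66.605 → 131.305 cm³.
Mass = 131.305 × 1.11 = 145.74855 g.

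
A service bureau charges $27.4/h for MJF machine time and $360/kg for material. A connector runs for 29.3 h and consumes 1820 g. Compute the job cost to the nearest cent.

Machine-time cost = 27.4 × 29.3 = $802.82.
Feedstock cost = 360 × 1820/1000 = $655.20.
Total = 802.82 + 655.20 = $1458.02.

$1458.02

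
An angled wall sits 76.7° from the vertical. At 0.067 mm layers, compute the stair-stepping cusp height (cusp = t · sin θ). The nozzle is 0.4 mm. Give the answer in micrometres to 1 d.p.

65.2 μm

sin(76.7°) = 0.9732, so cusp = 0.067 × 0.9732 = 0.065204 mm → 65.2 μm.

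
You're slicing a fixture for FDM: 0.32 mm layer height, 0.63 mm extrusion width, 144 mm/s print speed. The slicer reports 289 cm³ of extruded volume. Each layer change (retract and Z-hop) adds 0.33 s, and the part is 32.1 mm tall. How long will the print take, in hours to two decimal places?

Line area = 0.32 × 0.63 = 0.2016 mm².
Toolpath length = 289 cm³ / 0.2016 mm² = 289000 / 0.2016 = 1433531.7 mm.
Extrusion time: 1433531.7 / 144 → 9955.1 s.
Layers = ⌈32.1/0.32⌉ = 101.
Layer-change overhead = 101 × 0.33 = 33.33 s.
Total = 9955.1 + 33.33 = 9988.43 s = 2.77 hours.

2.77 hours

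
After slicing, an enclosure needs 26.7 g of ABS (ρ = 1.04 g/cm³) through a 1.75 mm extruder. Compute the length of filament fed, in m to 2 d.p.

10.67 m

Extruded volume: 26.7/1.04 = 25.6731 cm³ (25673.1 mm³).
Cross-section of 1.75 mm filament: π·(1.75/2)² = 2.4053 mm².
Length = 25673.1 / 2.4053 = 10673.55 mm = 10.67 m.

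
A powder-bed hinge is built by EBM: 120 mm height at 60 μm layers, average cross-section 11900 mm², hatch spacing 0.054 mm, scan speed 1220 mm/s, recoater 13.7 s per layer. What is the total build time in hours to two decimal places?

Number of layers: 120 / 0.06 → 2000 (rounded up).
Per-layer scan distance: 11900 / 0.054 → 220370.4 mm.
Per-layer scan time = 220370.4 / 1220 = 180.6315 s.
Time per layer = 180.6315 + 13.7 = 194.3315 s.
2000 layers × 194.3315 s/layer = 388663 s, i.e. 107.96 hours.

107.96 hours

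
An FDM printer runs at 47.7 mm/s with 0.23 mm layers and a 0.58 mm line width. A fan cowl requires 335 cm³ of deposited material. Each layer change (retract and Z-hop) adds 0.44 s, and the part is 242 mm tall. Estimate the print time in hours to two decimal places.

14.75 hours

Bead cross-section: 0.23 × 0.58 → 0.1334 mm².
Path length: 335000 mm³ / 0.1334 mm² → 2511244.4 mm.
Extrusion time = 2511244.4 / 47.7 = 52646.6 s.
Layer count = ceil(242 / 0.23) = 1053.
Z-hop total: 1053 × 0.44 → 463.32 s.
Altogether 52646.6 + 463.32 = 53109.92 s, i.e. 14.75 hours.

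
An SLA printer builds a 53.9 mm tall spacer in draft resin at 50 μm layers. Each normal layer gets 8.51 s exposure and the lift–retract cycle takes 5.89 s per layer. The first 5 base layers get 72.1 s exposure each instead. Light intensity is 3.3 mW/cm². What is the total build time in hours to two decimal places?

4.40 hours

Number of layers: 53.9 / 0.05 → 1078 (rounded up).
Base layers = 5 × (72.1 + 5.89) = 389.95 s.
Normal layers = 1073 × (8.51 + 5.89) = 15451.2 s.
Sum: 389.95 + 15451.2 = 15841.15 s → 4.40 hours.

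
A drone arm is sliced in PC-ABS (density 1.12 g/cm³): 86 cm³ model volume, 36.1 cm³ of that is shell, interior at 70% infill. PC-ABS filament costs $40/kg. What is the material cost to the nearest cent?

Volume inside the shell: 86 − 36.1 → 49.9 cm³.
Deposited infill: 0.70 × 49.9 → 34.93 cm³.
Total extruded: 36.1 + 34.93 → 71.03 cm³.
Mass = 71.03 × 1.12, so 79.5536 g.
Cost = 79.5536 g / 1000 × $40/kg = $3.18.

$3.18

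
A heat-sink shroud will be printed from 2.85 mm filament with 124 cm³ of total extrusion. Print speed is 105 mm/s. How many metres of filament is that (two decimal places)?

19.44 m

Cross-section of 2.85 mm filament: π·(2.85/2)² = 6.3794 mm².
Length = 124 cm³ / 6.3794 mm² = 124000 / 6.3794 = 19437.56 mm = 19.44 m.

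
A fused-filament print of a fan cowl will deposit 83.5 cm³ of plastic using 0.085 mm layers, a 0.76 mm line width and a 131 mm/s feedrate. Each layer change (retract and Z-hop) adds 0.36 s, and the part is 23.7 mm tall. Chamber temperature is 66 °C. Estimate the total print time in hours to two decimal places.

Line area: 0.085 × 0.76 → 0.0646 mm².
Path length: 83500 mm³ / 0.0646 mm² → 1292569.7 mm.
Print-move time = 1292569.7 / 131, so 9866.9 s.
Number of layers: 23.7 / 0.085 → 279 (rounded up).
Non-print overhead = 279 × 0.36, so 100.44 s.
Total = 9866.9 + 100.44 = 9967.34 s = 2.77 hours.

2.77 hours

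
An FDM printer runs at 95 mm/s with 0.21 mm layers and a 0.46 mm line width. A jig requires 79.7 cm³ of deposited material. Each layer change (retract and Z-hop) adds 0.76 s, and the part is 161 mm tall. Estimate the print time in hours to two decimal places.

Line area = 0.21 × 0.46 = 0.0966 mm².
Path length: 79700 mm³ / 0.0966 mm² → 825051.8 mm.
Print-move time = 825051.8 / 95, so 8684.8 s.
Layers = ⌈161/0.21⌉ = 767.
Layer-change overhead = 767 × 0.76, so 582.92 s.
Total = 8684.8 + 582.92 = 9267.72 s = 2.57 hours.

2.57 hours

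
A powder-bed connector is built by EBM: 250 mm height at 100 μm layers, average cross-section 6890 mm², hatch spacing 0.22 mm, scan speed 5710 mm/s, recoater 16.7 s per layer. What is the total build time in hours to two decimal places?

15.41 hours

Layers = ⌈250/0.1⌉ = 2500.
Scan path per layer: 6890 / 0.22 → 31318.2 mm.
Scan time per layer = 31318.2 / 5710, so 5.4848 s.
Layer cycle = 5.4848 + 16.7 = 22.1848 s.
2500 layers × 22.1848 s/layer = 55462 s, i.e. 15.41 hours.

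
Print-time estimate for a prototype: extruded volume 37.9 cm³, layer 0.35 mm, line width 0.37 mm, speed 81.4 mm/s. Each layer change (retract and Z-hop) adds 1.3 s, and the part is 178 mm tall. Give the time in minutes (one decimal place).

Extrusion cross-section: 0.35 × 0.37 → 0.1295 mm².
Path length: 37900 mm³ / 0.1295 mm² → 292664.1 mm.
Time extruding = 292664.1 / 81.4 = 3595.4 s.
Number of layers: 178 / 0.35 → 509 (rounded up).
Non-print overhead = 509 × 1.3, so 661.7 s.
Total = 3595.4 + 661.7 = 4257.1 s = 71.0 minutes.

71.0 minutes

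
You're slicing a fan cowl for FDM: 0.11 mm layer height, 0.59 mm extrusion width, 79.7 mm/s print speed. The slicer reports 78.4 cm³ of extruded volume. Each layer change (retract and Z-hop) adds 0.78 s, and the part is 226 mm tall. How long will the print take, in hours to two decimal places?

4.66 hours

Line area = 0.11 × 0.59, so 0.0649 mm².
Toolpath length = 78.4 cm³ / 0.0649 mm² = 78400 / 0.0649 = 1208012.3 mm.
Print-move time: 1208012.3 / 79.7 → 15157 s.
Layer count = ceil(226 / 0.11) = 2055.
Layer-change overhead = 2055 × 0.78 = 1602.9 s.
Altogether 15157 + 1602.9 = 16759.9 s, i.e. 4.66 hours.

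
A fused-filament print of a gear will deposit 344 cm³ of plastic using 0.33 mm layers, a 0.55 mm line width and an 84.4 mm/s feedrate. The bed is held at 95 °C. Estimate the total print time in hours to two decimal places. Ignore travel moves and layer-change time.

6.24 hours

Extrusion cross-section: 0.33 × 0.55 → 0.1815 mm².
Total extruded path = 344000/0.1815 = 1895316.8 mm.
Print-move time = 1895316.8 / 84.4, so 22456.4 s.
22456.4 s = 6.24 hours.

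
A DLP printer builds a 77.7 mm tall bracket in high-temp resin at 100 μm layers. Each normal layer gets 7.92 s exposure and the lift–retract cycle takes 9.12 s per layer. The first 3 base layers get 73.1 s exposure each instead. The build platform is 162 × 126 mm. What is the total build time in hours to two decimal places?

3.73 hours

Layer count = ceil(77.7 / 0.1) = 777.
Base layers = 3 × (73.1 + 9.12), so 246.66 s.
Regular layers: 774 × (7.92 + 9.12) → 13188.96 s.
Sum: 246.66 + 13188.96 = 13435.62 s → 3.73 hours.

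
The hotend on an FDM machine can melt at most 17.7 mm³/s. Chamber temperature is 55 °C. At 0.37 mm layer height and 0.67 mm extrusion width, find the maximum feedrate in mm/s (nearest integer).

Extrusion cross-section = 0.37 × 0.67, so 0.2479 mm².
v_max = Q/A = 17.7/0.2479 = 71.40 mm/s → 71 mm/s.

71 mm/s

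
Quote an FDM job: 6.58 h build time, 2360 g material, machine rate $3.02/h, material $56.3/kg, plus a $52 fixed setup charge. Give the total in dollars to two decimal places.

$204.74

Machine cost = 3.02 × 6.58, so $19.8716.
Material charge = 56.3 × 2360/1000 = $132.868.
Adding setup: 19.8716 + 132.868 + 52 → 204.7396 ≈ $204.74.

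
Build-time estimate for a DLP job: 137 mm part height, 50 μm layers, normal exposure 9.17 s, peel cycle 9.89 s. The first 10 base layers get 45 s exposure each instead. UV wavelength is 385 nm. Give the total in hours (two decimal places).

Layers = ⌈137/0.05⌉ = 2740.
Burn-in layers = 10 × (45 + 9.89) = 548.9 s.
Normal layers = 2730 × (9.17 + 9.89) = 52033.8 s.
Sum: 548.9 + 52033.8 = 52582.7 s → 14.61 hours.

14.61 hours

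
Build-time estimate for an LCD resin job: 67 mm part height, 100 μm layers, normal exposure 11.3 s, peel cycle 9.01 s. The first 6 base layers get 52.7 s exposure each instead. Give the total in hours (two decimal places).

Number of layers: 67 / 0.1 → 670 (rounded up).
Bottom layers = 6 × (52.7 + 9.01), so 370.26 s.
Remaining layers = 664 × (11.3 + 9.01) = 13485.84 s.
Total = 370.26 + 13485.84 = 13856.1 s = 3.85 hours.

3.85 hours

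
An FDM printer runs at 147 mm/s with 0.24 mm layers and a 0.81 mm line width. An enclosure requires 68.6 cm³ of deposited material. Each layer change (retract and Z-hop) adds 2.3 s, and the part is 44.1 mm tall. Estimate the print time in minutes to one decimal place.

Line area = 0.24 × 0.81, so 0.1944 mm².
Path length: 68600 mm³ / 0.1944 mm² → 352880.7 mm.
Time extruding = 352880.7 / 147, so 2400.5 s.
Number of layers: 44.1 / 0.24 → 184 (rounded up).
Layer-change overhead = 184 × 2.3, so 423.2 s.
Altogether 2400.5 + 423.2 = 2823.7 s, i.e. 47.1 minutes.

47.1 minutes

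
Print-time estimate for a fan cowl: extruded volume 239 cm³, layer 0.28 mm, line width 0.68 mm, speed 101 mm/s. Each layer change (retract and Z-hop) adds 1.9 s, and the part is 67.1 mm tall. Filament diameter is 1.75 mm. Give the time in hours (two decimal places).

Bead cross-section: 0.28 × 0.68 → 0.1904 mm².
Toolpath length = 239 cm³ / 0.1904 mm² = 239000 / 0.1904 = 1255252.1 mm.
Time extruding = 1255252.1 / 101, so 12428.2 s.
Layers = ⌈67.1/0.28⌉ = 240.
Non-print overhead = 240 × 1.9, so 456 s.
Total = 12428.2 + 456 = 12884.2 s = 3.58 hours.

3.58 hours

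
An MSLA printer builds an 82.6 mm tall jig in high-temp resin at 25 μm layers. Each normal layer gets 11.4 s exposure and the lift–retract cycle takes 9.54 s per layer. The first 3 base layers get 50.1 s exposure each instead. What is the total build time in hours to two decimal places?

19.25 hours

Layers = ⌈82.6/0.025⌉ = 3304.
Bottom layers = 3 × (50.1 + 9.54), so 178.92 s.
Remaining layers = 3301 × (11.4 + 9.54), so 69122.94 s.
Sum: 178.92 + 69122.94 = 69301.86 s → 19.25 hours.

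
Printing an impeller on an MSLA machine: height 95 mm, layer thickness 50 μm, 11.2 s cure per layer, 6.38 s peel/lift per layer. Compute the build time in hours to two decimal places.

9.28 hours

Layers = ⌈95/0.05⌉ = 1900.
Per-layer time = 11.2 + 6.38 = 17.58 s.
Build time: 1900 × 17.58 s = 33402 s, i.e. 9.28 hours.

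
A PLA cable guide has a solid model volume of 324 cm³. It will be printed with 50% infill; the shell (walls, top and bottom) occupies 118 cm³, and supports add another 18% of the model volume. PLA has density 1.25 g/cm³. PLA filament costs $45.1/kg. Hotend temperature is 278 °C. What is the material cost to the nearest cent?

Infill region = 324 − 118 = 206 cm³.
Infill volume: 0.50 × 206 → 103 cm³.
Support: 0.18 × 324 → 58.32 cm³.
Deposited volume = 118 + 103 + 58.32, so 279.32 cm³.
Mass: 279.32 × 1.25 → 349.15 g.
Cost = 349.15 g / 1000 × $45.1/kg = $15.75.

$15.75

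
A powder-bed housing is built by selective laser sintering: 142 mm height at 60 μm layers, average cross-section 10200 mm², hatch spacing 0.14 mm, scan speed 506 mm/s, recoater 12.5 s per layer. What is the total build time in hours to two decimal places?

Number of layers: 142 / 0.06 → 2367 (rounded up).
Hatch length per layer = 10200 / 0.14 = 72857.1 mm.
Laser time per layer: 72857.1 / 506 → 143.9864 s.
Per-layer time = 143.9864 + 12.5, so 156.4864 s.
Build time = 2367 × 156.4864 = 370403.3088 s = 102.89 hours.

102.89 hours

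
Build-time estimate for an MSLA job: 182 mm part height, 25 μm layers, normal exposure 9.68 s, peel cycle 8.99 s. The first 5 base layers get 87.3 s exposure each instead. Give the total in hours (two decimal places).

Number of layers: 182 / 0.025 → 7280 (rounded up).
Base layers = 5 × (87.3 + 8.99), so 481.45 s.
Normal layers = 7275 × (9.68 + 8.99) = 135824.25 s.
Sum: 481.45 + 135824.25 = 136305.7 s → 37.86 hours.

37.86 hours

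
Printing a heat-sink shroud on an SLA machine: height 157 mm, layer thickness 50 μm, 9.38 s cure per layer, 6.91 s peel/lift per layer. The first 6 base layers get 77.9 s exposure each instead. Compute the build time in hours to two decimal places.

Layer count = ceil(157 / 0.05) = 3140.
Burn-in layers: 6 × (77.9 + 6.91) → 508.86 s.
Remaining layers = 3134 × (9.38 + 6.91) = 51052.86 s.
Sum: 508.86 + 51052.86 = 51561.72 s → 14.32 hours.

14.32 hours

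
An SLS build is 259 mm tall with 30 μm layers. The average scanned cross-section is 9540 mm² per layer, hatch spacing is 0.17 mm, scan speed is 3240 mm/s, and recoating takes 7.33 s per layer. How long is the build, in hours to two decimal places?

Layer count = ceil(259 / 0.03) = 8634.
Scan path per layer = 9540 / 0.17 = 56117.6 mm.
Per-layer scan time = 56117.6 / 3240 = 17.3202 s.
Time per layer = 17.3202 + 7.33, so 24.6502 s.
Build time = 8634 × 24.6502 = 212829.8268 s = 59.12 hours.

59.12 hours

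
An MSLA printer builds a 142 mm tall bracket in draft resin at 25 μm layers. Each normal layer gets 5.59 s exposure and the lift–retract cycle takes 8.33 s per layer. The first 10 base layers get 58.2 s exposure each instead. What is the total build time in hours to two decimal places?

22.11 hours

Number of layers: 142 / 0.025 → 5680 (rounded up).
Bottom layers: 10 × (58.2 + 8.33) → 665.3 s.
Normal layers = 5670 × (5.59 + 8.33) = 78926.4 s.
Sum: 665.3 + 78926.4 = 79591.7 s → 22.11 hours.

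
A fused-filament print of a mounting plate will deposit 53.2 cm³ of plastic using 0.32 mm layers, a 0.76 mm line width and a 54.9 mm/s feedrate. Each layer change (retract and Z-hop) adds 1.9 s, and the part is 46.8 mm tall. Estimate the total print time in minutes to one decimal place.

Extrusion cross-section = 0.32 × 0.76, so 0.2432 mm².
Path length: 53200 mm³ / 0.2432 mm² → 218750 mm.
Print-move time = 218750 / 54.9, so 3984.5 s.
Layer count = ceil(46.8 / 0.32) = 147.
Non-print overhead: 147 × 1.9 → 279.3 s.
Altogether 3984.5 + 279.3 = 4263.8 s, i.e. 71.1 minutes.

71.1 minutes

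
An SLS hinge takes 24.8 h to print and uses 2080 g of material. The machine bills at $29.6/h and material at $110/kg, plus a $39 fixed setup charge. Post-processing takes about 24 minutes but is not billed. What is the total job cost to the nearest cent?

$1001.88

Machine cost = 29.6 × 24.8 = $734.08.
Material cost = 110 × 2080/1000 = $228.80.
Total = 734.08 + 228.80 + 39 = $1001.88.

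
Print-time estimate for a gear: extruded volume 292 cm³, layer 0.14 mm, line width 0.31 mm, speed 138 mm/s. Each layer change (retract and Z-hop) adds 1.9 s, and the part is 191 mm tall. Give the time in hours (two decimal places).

14.26 hours

Bead cross-section = 0.14 × 0.31 = 0.0434 mm².
Total extruded path = 292000/0.0434 = 6728110.6 mm.
Time extruding: 6728110.6 / 138 → 48754.4 s.
Layers = ⌈191/0.14⌉ = 1365.
Layer-change overhead: 1365 × 1.9 → 2593.5 s.
Altogether 48754.4 + 2593.5 = 51347.9 s, i.e. 14.26 hours.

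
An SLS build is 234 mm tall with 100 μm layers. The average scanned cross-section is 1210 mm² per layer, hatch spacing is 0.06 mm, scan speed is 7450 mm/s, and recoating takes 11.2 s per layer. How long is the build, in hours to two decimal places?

Number of layers: 234 / 0.1 → 2340 (rounded up).
Scan path per layer = 1210 / 0.06 = 20166.7 mm.
Scan time per layer = 20166.7 / 7450 = 2.7069 s.
Per-layer time = 2.7069 + 11.2 = 13.9069 s.
2340 layers × 13.9069 s/layer = 32542.146 s, i.e. 9.04 hours.

9.04 hours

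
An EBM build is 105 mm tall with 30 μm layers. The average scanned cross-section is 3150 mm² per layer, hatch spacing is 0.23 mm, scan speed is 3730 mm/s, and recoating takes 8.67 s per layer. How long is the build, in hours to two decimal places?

12.00 hours

Number of layers: 105 / 0.03 → 3500 (rounded up).
Per-layer scan distance = 3150 / 0.23, so 13695.7 mm.
Per-layer scan time = 13695.7 / 3730, so 3.6718 s.
Time per layer = 3.6718 + 8.67, so 12.3418 s.
3500 layers × 12.3418 s/layer = 43196.3 s, i.e. 12.00 hours.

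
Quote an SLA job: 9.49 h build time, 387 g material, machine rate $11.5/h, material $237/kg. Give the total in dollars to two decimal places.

Time charge = 11.5 × 9.49 = $109.135.
Material charge = 237 × 387/1000, so $91.719.
Job cost: 109.135 + 91.719 = 200.854 ≈ $200.85.

$200.85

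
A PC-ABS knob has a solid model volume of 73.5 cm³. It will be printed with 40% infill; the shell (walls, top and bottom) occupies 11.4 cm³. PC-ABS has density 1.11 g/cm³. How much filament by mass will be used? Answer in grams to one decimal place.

40.2 g

Interior volume = 73.5 − 11.4 = 62.1 cm³.
Deposited infill: 0.40 × 62.1 → 24.84 cm³.
Deposited volume = 11.4 + 24.84 = 36.24 cm³.
Mass: 36.24 × 1.11 → 40.2264 g.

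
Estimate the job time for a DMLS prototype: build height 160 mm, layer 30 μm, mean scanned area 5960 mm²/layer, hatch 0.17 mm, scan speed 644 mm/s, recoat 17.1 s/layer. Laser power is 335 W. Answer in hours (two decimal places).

Number of layers: 160 / 0.03 → 5334 (rounded up).
Scan path per layer: 5960 / 0.17 → 35058.8 mm.
Per-layer scan time = 35058.8 / 644 = 54.4391 s.
Time per layer = 54.4391 + 17.1, so 71.5391 s.
5334 layers × 71.5391 s/layer = 381589.5594 s, i.e. 106.00 hours.

106.00 hours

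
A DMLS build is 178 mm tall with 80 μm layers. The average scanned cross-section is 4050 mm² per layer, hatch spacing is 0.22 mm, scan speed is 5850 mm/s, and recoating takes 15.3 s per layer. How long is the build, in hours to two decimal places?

11.40 hours

Layer count = ceil(178 / 0.08) = 2225.
Per-layer scan distance = 4050 / 0.22 = 18409.1 mm.
Scan time per layer: 18409.1 / 5850 → 3.1469 s.
Layer cycle: 3.1469 + 15.3 → 18.4469 s.
Build time = 2225 × 18.4469 = 41044.3525 s = 11.40 hours.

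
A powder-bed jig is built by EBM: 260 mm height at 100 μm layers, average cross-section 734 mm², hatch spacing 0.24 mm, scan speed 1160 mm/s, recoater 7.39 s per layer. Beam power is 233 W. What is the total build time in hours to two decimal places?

7.24 hours

Layers = ⌈260/0.1⌉ = 2600.
Hatch length per layer = 734 / 0.24, so 3058.3 mm.
Per-layer scan time = 3058.3 / 1160 = 2.6365 s.
Layer cycle: 2.6365 + 7.39 → 10.0265 s.
2600 layers × 10.0265 s/layer = 26068.9 s, i.e. 7.24 hours.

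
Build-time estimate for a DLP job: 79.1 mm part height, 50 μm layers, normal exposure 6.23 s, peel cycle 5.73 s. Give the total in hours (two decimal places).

Layer count = ceil(79.1 / 0.05) = 1582.
Cycle time = 6.23 + 5.73, so 11.96 s.
Build time: 1582 × 11.96 s = 18920.72 s, i.e. 5.26 hours.

5.26 hours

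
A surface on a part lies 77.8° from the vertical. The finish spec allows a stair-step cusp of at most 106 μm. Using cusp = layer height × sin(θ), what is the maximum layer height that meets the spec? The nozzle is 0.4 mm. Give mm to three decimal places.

Layer height = cusp / sin(77.8°) = 0.106 / 0.9774 = 0.108 mm.

0.108 mm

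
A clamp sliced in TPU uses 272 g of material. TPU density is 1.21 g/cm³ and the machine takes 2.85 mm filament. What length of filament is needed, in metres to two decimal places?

35.24 m

Volume = 272 g / 1.21 g·cm⁻³ = 224.7934 cm³ = 224793.4 mm³.
Cross-section of 2.85 mm filament: π·(2.85/2)² = 6.3794 mm².
L = V/A = 224793.4/6.3794 = 35237.39 mm → 35.24 m.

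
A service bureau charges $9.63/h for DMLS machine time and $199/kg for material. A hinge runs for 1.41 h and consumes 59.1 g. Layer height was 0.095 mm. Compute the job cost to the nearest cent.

Time charge = 9.63 × 1.41 = $13.5783.
Material charge = 199 × 59.1/1000 = $11.7609.
Job cost: 13.5783 + 11.7609 = 25.3392 ≈ $25.34.

$25.34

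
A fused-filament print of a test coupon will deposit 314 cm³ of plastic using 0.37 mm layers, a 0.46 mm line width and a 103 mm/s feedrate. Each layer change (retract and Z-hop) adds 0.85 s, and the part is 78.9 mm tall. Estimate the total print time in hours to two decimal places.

5.03 hours

Bead cross-section = 0.37 × 0.46, so 0.1702 mm².
Total extruded path = 314000/0.1702 = 1844888.4 mm.
Print-move time: 1844888.4 / 103 → 17911.5 s.
Layer count = ceil(78.9 / 0.37) = 214.
Layer-change overhead = 214 × 0.85 = 181.9 s.
Altogether 17911.5 + 181.9 = 18093.4 s, i.e. 5.03 hours.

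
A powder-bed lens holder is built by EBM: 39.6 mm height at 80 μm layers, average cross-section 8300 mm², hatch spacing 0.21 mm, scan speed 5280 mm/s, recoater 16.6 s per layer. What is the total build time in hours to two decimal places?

3.31 hours

Number of layers: 39.6 / 0.08 → 495 (rounded up).
Hatch length per layer = 8300 / 0.21 = 39523.8 mm.
Per-layer scan time = 39523.8 / 5280, so 7.4856 s.
Layer cycle = 7.4856 + 16.6, so 24.0856 s.
Total: 495 × 24.0856 s = 11922.372 s → 3.31 hours.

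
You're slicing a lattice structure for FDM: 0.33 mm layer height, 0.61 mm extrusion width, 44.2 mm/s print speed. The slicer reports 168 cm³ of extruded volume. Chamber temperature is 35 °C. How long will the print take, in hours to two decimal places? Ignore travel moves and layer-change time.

5.24 hours

Extrusion cross-section: 0.33 × 0.61 → 0.2013 mm².
Toolpath length = 168 cm³ / 0.2013 mm² = 168000 / 0.2013 = 834575.3 mm.
Extrusion time = 834575.3 / 44.2, so 18881.8 s.
18881.8 s = 5.24 hours.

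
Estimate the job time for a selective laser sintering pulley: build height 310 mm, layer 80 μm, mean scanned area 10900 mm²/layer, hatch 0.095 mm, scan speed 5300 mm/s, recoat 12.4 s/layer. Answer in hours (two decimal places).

36.65 hours

Layer count = ceil(310 / 0.08) = 3875.
Per-layer scan distance: 10900 / 0.095 → 114736.8 mm.
Scan time per layer: 114736.8 / 5300 → 21.6485 s.
Per-layer time = 21.6485 + 12.4 = 34.0485 s.
3875 layers × 34.0485 s/layer = 131937.9375 s, i.e. 36.65 hours.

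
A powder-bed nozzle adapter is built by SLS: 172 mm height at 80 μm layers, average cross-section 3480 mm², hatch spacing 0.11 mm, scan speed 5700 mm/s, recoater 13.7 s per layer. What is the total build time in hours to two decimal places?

11.50 hours

Layer count = ceil(172 / 0.08) = 2150.
Per-layer scan distance = 3480 / 0.11 = 31636.4 mm.
Scan time per layer = 31636.4 / 5700 = 5.5502 s.
Per-layer time = 5.5502 + 13.7 = 19.2502 s.
Total: 2150 × 19.2502 s = 41387.93 s → 11.50 hours.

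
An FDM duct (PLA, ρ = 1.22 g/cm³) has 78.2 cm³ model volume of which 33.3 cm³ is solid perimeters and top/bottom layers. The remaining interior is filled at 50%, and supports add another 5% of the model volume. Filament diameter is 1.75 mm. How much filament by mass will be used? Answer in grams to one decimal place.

72.8 g

Volume inside the shell = 78.2 − 33.3, so 44.9 cm³.
Infill deposited = 0.50 × 44.9, so 22.45 cm³.
Support = 0.05 × 78.2, so 3.91 cm³.
Total extruded = 33.3 + 22.45 + 3.91, so 59.66 cm³.
Mass = 59.66 × 1.22 = 72.7852 g.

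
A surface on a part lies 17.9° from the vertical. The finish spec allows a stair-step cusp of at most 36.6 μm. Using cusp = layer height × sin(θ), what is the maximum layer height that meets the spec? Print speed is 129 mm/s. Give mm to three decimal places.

sin(17.9°) = 0.3074; t_max = 0.0366/0.3074 = 0.119 mm.

0.119 mm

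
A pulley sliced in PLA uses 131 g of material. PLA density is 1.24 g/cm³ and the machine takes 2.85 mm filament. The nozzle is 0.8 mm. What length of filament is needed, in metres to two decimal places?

16.56 m

Volume = 131 g / 1.24 g·cm⁻³ = 105.6452 cm³ = 105645.2 mm³.
Filament cross-section = π × (2.85/2)² = 6.3794 mm².
L = V/A = 105645.2/6.3794 = 16560.37 mm → 16.56 m.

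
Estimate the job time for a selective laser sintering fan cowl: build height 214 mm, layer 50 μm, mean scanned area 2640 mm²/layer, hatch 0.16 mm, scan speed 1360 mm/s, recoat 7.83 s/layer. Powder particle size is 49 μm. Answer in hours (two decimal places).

Number of layers: 214 / 0.05 → 4280 (rounded up).
Scan path per layer = 2640 / 0.16 = 16500 mm.
Per-layer scan time = 16500 / 1360, so 12.1324 s.
Time per layer = 12.1324 + 7.83, so 19.9624 s.
Total: 4280 × 19.9624 s = 85439.072 s → 23.73 hours.

23.73 hours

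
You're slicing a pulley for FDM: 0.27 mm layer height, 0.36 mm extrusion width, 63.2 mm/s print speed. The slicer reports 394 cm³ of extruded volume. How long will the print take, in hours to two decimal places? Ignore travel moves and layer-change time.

17.82 hours

Extrusion cross-section: 0.27 × 0.36 → 0.0972 mm².
Total extruded path = 394000/0.0972 = 4053497.9 mm.
Extrusion time = 4053497.9 / 63.2 = 64137.6 s.
That's 64137.6 s → 17.82 hours.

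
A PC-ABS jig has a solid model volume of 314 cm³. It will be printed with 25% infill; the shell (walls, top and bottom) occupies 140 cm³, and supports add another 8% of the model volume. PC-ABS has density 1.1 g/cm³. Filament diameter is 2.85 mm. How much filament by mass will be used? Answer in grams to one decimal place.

229.5 g

Infill region = 314 − 140 = 174 cm³.
Infill volume: 0.25 × 174 → 43.5 cm³.
Support: 0.08 × 314 → 25.12 cm³.
Deposited volume = 140 + 43.5 + 25.12 = 208.62 cm³.
Mass = 208.62 × 1.1 = 229.482 g.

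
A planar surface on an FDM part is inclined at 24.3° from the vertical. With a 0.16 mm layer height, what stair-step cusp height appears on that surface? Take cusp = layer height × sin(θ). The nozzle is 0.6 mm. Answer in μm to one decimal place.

65.8 μm

h_c = t·sin θ = 0.16 × 0.4115 = 0.06584 mm (65.8 μm).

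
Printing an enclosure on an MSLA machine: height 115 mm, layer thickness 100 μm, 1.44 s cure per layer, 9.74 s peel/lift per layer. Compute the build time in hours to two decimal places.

3.57 hours

Layers = ⌈115/0.1⌉ = 1150.
Cycle time = 1.44 + 9.74 = 11.18 s.
Total = 1150 × 11.18 = 12857 s = 3.57 hours.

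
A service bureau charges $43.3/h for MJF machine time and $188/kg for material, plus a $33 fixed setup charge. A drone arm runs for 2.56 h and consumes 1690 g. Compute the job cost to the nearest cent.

$461.57

Time charge: 43.3 × 2.56 → $110.848.
Feedstock cost = 188 × 1690/1000 = $317.72.
Total = 110.848 + 317.72 + 33 = 461.568 ≈ $461.57.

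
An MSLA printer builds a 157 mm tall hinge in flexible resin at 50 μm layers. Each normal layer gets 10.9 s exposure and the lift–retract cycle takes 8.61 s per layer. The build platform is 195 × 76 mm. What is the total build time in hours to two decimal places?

17.02 hours

Layer count = ceil(157 / 0.05) = 3140.
Each layer takes: 10.9 + 8.61 → 19.51 s.
Total = 3140 × 19.51 = 61261.4 s = 17.02 hours.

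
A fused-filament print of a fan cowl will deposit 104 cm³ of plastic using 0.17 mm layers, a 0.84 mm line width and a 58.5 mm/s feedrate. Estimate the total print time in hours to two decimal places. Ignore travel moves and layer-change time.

Extrusion cross-section = 0.17 × 0.84, so 0.1428 mm².
Toolpath length = 104 cm³ / 0.1428 mm² = 104000 / 0.1428 = 728291.3 mm.
Extrusion time = 728291.3 / 58.5 = 12449.4 s.
That's 12449.4 s → 3.46 hours.

3.46 hours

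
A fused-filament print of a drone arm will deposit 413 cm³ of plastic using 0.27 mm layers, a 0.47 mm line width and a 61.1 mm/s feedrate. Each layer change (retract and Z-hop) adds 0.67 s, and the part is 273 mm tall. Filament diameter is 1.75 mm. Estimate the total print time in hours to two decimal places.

Line area = 0.27 × 0.47 = 0.1269 mm².
Path length: 413000 mm³ / 0.1269 mm² → 3254531.1 mm.
Print-move time = 3254531.1 / 61.1 = 53265.6 s.
Layer count = ceil(273 / 0.27) = 1012.
Layer-change overhead: 1012 × 0.67 → 678.04 s.
Altogether 53265.6 + 678.04 = 53943.64 s, i.e. 14.98 hours.

14.98 hours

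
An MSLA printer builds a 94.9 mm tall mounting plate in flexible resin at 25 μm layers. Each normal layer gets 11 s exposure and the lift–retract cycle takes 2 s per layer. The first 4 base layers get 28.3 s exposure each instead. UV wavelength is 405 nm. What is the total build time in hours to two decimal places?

13.73 hours

Layers = ⌈94.9/0.025⌉ = 3796.
Base layers = 4 × (28.3 + 2) = 121.2 s.
Normal layers = 3792 × (11 + 2), so 49296 s.
Total = 121.2 + 49296 = 49417.2 s = 13.73 hours.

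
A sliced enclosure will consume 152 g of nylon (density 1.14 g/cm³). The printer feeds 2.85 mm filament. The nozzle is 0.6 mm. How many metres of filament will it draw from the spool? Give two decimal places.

Extruded volume: 152/1.14 = 133.3333 cm³ (133333.3 mm³).
Filament cross-section = π × (2.85/2)² = 6.3794 mm².
Length = 133333.3 / 6.3794 = 20900.6 mm = 20.90 m.

20.90 m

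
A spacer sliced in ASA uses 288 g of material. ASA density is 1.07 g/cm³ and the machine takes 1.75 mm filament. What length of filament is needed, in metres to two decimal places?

Extruded volume: 288/1.07 = 269.1589 cm³ (269158.9 mm³).
A = π r² = π × 0.875² = 2.4053 mm².
Length = 269158.9 / 2.4053 = 111902.42 mm = 111.90 m.

111.90 m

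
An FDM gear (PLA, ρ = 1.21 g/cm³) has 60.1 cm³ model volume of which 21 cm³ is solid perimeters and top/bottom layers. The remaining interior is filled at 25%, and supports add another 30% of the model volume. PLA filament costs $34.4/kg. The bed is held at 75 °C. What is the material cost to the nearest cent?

Interior volume: 60.1 − 21 → 39.1 cm³.
Deposited infill: 0.25 × 39.1 → 9.775 cm³.
Support = 0.30 × 60.1 = 18.03 cm³.
Total extruded: 21 + 9.775 + 18.03 → 48.805 cm³.
Mass = 48.805 × 1.21 = 59.05405 g.
Cost = 59.05405 g / 1000 × $34.4/kg = $2.03.

$2.03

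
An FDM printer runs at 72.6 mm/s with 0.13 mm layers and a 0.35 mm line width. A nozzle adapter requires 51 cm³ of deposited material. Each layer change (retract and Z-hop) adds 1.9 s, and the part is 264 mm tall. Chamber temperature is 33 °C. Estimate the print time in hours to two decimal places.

5.36 hours

Bead cross-section = 0.13 × 0.35, so 0.0455 mm².
Toolpath length = 51 cm³ / 0.0455 mm² = 51000 / 0.0455 = 1120879.1 mm.
Time extruding = 1120879.1 / 72.6, so 15439.1 s.
Layer count = ceil(264 / 0.13) = 2031.
Z-hop total = 2031 × 1.9 = 3858.9 s.
Altogether 15439.1 + 3858.9 = 19298 s, i.e. 5.36 hours.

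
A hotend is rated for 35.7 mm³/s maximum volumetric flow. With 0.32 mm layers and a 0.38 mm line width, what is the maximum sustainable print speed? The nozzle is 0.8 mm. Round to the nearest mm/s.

294 mm/s

Bead cross-section: 0.32 × 0.38 → 0.1216 mm².
v_max = Q/A = 35.7/0.1216 = 293.59 mm/s → 294 mm/s.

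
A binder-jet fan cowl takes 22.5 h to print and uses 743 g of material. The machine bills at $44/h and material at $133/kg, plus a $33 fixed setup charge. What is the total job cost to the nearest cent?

Time charge = 44 × 22.5 = $990.00.
Material charge = 133 × 743/1000, so $98.819.
Total = 990.00 + 98.819 + 33 = 1121.819 ≈ $1121.82.

$1121.82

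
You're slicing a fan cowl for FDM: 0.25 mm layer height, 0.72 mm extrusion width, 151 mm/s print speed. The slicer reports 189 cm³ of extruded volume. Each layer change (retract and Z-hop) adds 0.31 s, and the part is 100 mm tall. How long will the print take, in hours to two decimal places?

1.97 hours

Bead cross-section = 0.25 × 0.72, so 0.18 mm².
Path length: 189000 mm³ / 0.18 mm² → 1050000 mm.
Time extruding = 1050000 / 151 = 6953.6 s.
Layers = ⌈100/0.25⌉ = 400.
Non-print overhead = 400 × 0.31 = 124 s.
Altogether 6953.6 + 124 = 7077.6 s, i.e. 1.97 hours.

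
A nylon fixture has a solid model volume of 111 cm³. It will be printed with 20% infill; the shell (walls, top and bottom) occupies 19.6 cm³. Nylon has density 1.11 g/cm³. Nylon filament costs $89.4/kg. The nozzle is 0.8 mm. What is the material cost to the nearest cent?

Infill region = 111 − 19.6, so 91.4 cm³.
Infill deposited: 0.20 × 91.4 → 18.28 cm³.
Total extruded: 19.6 + 18.28 → 37.88 cm³.
Mass: 37.88 × 1.11 → 42.0468 g.
Cost = 42.0468 g / 1000 × $89.4/kg = $3.76.

$3.76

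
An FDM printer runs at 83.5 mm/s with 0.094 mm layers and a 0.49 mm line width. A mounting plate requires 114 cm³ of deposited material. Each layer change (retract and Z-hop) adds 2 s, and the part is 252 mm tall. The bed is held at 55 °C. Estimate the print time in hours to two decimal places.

9.72 hours

Extrusion cross-section = 0.094 × 0.49, so 0.04606 mm².
Total extruded path = 114000/0.04606 = 2475032.6 mm.
Print-move time = 2475032.6 / 83.5, so 29641.1 s.
Layers = ⌈252/0.094⌉ = 2681.
Non-print overhead: 2681 × 2 → 5362 s.
Altogether 29641.1 + 5362 = 35003.1 s, i.e. 9.72 hours.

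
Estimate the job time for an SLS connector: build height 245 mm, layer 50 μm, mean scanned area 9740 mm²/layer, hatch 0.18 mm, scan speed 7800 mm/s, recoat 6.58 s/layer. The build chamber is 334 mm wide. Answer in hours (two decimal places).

18.40 hours

Layers = ⌈245/0.05⌉ = 4900.
Per-layer scan distance = 9740 / 0.18 = 54111.1 mm.
Per-layer scan time = 54111.1 / 7800 = 6.9373 s.
Layer cycle = 6.9373 + 6.58 = 13.5173 s.
Build time = 4900 × 13.5173 = 66234.77 s = 18.40 hours.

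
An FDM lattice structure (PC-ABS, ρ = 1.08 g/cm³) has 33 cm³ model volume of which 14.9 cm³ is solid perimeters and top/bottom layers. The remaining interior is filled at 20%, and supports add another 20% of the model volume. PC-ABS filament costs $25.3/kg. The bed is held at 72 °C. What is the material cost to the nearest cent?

Interior volume: 33 − 14.9 → 18.1 cm³.
Deposited infill: 0.20 × 18.1 → 3.62 cm³.
Support: 0.20 × 33 → 6.6 cm³.
Total printed volume = 14.9 + 3.62 + 6.6, so 25.12 cm³.
Mass = 25.12 × 1.08, so 27.1296 g.
At $25.3/kg: 27.1296/1000 × 25.3 = $0.69.

$0.69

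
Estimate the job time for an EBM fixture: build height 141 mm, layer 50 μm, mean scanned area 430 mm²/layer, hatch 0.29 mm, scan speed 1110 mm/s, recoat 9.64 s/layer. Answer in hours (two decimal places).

8.60 hours

Number of layers: 141 / 0.05 → 2820 (rounded up).
Hatch length per layer: 430 / 0.29 → 1482.8 mm.
Scan time per layer = 1482.8 / 1110, so 1.3359 s.
Time per layer: 1.3359 + 9.64 → 10.9759 s.
Total: 2820 × 10.9759 s = 30952.038 s → 8.60 hours.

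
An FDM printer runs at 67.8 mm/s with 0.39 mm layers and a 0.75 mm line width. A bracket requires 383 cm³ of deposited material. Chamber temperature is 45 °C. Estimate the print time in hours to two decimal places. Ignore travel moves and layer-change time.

5.36 hours

Bead cross-section: 0.39 × 0.75 → 0.2925 mm².
Path length: 383000 mm³ / 0.2925 mm² → 1309401.7 mm.
Extrusion time: 1309401.7 / 67.8 → 19312.7 s.
19312.7 s = 5.36 hours.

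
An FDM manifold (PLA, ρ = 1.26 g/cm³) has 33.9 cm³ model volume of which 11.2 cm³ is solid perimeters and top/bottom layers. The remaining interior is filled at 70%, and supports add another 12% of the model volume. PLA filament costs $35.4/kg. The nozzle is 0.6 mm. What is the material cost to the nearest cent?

$1.39

Infill region: 33.9 − 11.2 → 22.7 cm³.
Deposited infill = 0.70 × 22.7 = 15.89 cm³.
Support = 0.12 × 33.9 = 4.068 cm³.
Deposited volume = 11.2 + 15.89 + 4.068, so 31.158 cm³.
Mass: 31.158 × 1.26 → 39.25908 g.
Cost = 39.25908 g / 1000 × $35.4/kg = $1.39.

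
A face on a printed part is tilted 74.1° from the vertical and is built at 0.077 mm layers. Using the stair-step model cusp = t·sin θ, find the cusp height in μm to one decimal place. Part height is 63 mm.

sin(74.1°) = 0.9617, so cusp = 0.077 × 0.9617 = 0.074051 mm → 74.1 μm.

74.1 μm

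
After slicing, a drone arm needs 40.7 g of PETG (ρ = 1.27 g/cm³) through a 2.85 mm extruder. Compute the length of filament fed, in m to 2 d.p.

Extruded volume: 40.7/1.27 = 32.0472 cm³ (32047.2 mm³).
Filament cross-section = π × (2.85/2)² = 6.3794 mm².
L = V/A = 32047.2/6.3794 = 5023.54 mm → 5.02 m.

5.02 m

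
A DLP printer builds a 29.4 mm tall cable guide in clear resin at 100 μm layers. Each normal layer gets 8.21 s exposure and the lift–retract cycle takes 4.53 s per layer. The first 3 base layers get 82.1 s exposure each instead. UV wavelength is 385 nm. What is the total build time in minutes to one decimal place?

66.1 minutes

Number of layers: 29.4 / 0.1 → 294 (rounded up).
Burn-in layers: 3 × (82.1 + 4.53) → 259.89 s.
Remaining layers = 291 × (8.21 + 4.53), so 3707.34 s.
Total = 259.89 + 3707.34 = 3967.23 s = 66.1 minutes.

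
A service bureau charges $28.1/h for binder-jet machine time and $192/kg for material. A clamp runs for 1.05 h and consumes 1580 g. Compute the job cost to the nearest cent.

$332.87

Machine-time cost: 28.1 × 1.05 → $29.505.
Feedstock cost = 192 × 1580/1000, so $303.36.
Job cost: 29.505 + 303.36 = 332.865 ≈ $332.87.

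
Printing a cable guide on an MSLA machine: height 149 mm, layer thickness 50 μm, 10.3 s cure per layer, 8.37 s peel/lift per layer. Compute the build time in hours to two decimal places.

15.45 hours

Layer count = ceil(149 / 0.05) = 2980.
Cycle time: 10.3 + 8.37 → 18.67 s.
Total = 2980 × 18.67 = 55636.6 s = 15.45 hours.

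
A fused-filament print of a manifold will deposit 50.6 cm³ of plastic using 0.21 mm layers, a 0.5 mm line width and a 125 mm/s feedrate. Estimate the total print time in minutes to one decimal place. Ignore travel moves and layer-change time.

Bead cross-section = 0.21 × 0.5, so 0.105 mm².
Toolpath length = 50.6 cm³ / 0.105 mm² = 50600 / 0.105 = 481904.8 mm.
Print-move time: 481904.8 / 125 → 3855.2 s.
That's 3855.2 s → 64.3 minutes.

64.3 minutes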